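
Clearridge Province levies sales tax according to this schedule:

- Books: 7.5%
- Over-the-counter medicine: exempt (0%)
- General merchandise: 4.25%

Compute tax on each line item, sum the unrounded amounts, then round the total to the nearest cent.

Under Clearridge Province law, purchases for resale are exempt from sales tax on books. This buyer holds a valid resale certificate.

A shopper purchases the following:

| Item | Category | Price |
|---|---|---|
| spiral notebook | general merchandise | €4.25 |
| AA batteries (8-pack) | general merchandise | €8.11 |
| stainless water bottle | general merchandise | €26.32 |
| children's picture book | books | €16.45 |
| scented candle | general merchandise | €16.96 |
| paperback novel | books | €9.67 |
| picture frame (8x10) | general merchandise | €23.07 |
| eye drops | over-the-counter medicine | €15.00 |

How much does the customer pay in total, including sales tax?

€123.18

Spiral notebook €4.25: general merchandise → 4.25% → €0.180625
AA batteries (8-pack) €8.11: general merchandise → 4.25% → €0.344675
Stainless water bottle €26.32: general merchandise → 4.25% → €1.1186
Children's picture book €16.45: books, buyer-exempt → 0% → €0.00
Scented candle €16.96: general merchandise → 4.25% → €0.7208
Paperback novel €9.67: books, buyer-exempt → 0% → €0.00
Picture frame (8x10) €23.07: general merchandise → 4.25% → €0.980475
Eye drops €15.00: over-the-counter medicine → 0% → €0.00
Subtotal = €119.83; unrounded tax = €3.345175 → €3.35; total due = €123.18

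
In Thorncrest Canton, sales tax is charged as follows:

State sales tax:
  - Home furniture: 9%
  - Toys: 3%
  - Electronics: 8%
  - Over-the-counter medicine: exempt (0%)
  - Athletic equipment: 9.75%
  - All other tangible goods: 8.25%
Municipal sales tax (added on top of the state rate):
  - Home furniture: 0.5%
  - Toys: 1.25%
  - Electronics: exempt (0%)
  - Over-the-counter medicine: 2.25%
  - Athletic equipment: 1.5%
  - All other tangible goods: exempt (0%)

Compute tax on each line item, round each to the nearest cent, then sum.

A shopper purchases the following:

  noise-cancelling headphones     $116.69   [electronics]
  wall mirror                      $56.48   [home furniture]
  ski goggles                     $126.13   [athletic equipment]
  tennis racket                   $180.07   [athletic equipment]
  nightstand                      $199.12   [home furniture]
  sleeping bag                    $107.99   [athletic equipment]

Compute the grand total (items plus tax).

$866.71

Noise-cancelling headphones $116.69: electronics → 8% + 0% municipal = 8% → $9.34
Wall mirror $56.48: home furniture → 9% + 0.5% municipal = 9.5% → $5.37
Ski goggles $126.13: athletic equipment → 9.75% + 1.5% municipal = 11.25% → $14.19
Tennis racket $180.07: athletic equipment → 9.75% + 1.5% municipal = 11.25% → $20.26
Nightstand $199.12: home furniture → 9% + 0.5% municipal = 9.5% → $18.92
Sleeping bag $107.99: athletic equipment → 9.75% + 1.5% municipal = 11.25% → $12.15
Subtotal = $786.48; tax = $80.23; total due = $866.71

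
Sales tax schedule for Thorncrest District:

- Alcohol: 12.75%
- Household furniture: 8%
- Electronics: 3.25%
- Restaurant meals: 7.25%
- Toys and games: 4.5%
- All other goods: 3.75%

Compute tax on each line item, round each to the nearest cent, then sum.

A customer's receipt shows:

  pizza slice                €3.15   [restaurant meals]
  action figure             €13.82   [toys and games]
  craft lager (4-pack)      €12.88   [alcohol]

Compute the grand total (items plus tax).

Pizza slice €3.15: restaurant meals → 7.25% → €0.23
Action figure €13.82: toys and games → 4.5% → €0.62
Craft lager (4-pack) €12.88: alcohol → 12.75% → €1.64
Subtotal = €29.85; tax = €2.49; total due = €32.34

€32.34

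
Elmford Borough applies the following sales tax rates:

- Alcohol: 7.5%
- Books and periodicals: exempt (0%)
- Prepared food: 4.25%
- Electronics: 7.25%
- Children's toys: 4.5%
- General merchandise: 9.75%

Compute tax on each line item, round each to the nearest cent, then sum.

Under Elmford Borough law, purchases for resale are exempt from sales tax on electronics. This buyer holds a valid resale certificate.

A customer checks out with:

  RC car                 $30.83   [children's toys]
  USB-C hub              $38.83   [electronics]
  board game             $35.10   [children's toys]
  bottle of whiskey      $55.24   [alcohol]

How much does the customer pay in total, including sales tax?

RC car $30.83: children's toys → 4.5% → $1.39
USB-C hub $38.83: electronics, buyer-exempt → 0% → $0.00
Board game $35.10: children's toys → 4.5% → $1.58
Bottle of whiskey $55.24: alcohol → 7.5% → $4.14
Subtotal = $160.00; tax = $7.11; total due = $167.11

$167.11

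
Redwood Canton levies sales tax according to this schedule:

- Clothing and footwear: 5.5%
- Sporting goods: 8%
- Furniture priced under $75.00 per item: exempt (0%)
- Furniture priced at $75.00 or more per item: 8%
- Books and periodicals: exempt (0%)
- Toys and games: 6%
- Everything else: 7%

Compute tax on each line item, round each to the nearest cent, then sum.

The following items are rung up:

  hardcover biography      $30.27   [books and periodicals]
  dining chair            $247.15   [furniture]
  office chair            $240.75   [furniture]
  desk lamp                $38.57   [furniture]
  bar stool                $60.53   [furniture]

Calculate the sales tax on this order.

$39.03

Hardcover biography $30.27: books and periodicals → 0% → $0.00
Dining chair $247.15: furniture, $75.00 or more → 8% → $19.77
Office chair $240.75: furniture, $75.00 or more → 8% → $19.26
Desk lamp $38.57: furniture, under $75.00 → 0% → $0.00
Bar stool $60.53: furniture, under $75.00 → 0% → $0.00
Total tax = $19.77 + $19.26 = $39.03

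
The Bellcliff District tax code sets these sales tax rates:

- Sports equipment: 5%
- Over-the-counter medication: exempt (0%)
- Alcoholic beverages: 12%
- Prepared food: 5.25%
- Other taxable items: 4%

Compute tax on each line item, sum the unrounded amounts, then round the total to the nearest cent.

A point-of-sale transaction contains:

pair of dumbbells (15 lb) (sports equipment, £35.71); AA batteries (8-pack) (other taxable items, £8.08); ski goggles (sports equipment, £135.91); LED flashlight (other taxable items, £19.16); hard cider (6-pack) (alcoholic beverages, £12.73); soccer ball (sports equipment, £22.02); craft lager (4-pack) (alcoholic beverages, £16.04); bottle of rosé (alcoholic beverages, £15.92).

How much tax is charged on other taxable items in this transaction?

£1.09

AA batteries (8-pack) £8.08: other taxable items → 4% → £0.3232
LED flashlight £19.16: other taxable items → 4% → £0.7664
Tax on other taxable items: unrounded sum = £1.0896 → £1.09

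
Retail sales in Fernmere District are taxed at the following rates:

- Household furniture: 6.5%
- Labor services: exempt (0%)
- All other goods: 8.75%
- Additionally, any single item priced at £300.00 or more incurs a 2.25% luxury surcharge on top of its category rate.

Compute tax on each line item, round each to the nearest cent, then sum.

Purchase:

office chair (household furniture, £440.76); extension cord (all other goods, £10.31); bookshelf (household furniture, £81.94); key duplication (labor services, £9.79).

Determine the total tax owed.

Office chair £440.76: household furniture → 6.5% + 2.25% surcharge = 8.75% → £38.57
Extension cord £10.31: all other goods → 8.75% → £0.90
Bookshelf £81.94: household furniture → 6.5% → £5.33
Key duplication £9.79: labor services → 0% → £0.00
Total tax = £38.57 + £0.90 + £5.33 = £44.80

£44.80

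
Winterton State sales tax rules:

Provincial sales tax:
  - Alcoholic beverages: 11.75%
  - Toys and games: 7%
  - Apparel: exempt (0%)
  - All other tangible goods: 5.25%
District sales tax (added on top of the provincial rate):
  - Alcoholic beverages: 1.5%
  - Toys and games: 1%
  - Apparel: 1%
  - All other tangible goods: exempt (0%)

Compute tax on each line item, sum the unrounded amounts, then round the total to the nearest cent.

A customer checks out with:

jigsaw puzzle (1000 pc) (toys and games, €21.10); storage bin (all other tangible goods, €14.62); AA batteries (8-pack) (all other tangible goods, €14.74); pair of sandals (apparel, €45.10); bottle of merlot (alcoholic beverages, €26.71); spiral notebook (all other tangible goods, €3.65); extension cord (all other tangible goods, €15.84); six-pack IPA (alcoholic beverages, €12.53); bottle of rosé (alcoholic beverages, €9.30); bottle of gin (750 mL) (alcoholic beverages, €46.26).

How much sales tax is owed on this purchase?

Jigsaw puzzle (1000 pc) €21.10: toys and games → 7% + 1% district = 8% → €1.688
Storage bin €14.62: all other tangible goods → 5.25% + 0% district = 5.25% → €0.76755
AA batteries (8-pack) €14.74: all other tangible goods → 5.25% + 0% district = 5.25% → €0.77385
Pair of sandals €45.10: apparel → 0% + 1% district = 1% → €0.451
Bottle of merlot €26.71: alcoholic beverages → 11.75% + 1.5% district = 13.25% → €3.539075
Spiral notebook €3.65: all other tangible goods → 5.25% + 0% district = 5.25% → €0.191625
Extension cord €15.84: all other tangible goods → 5.25% + 0% district = 5.25% → €0.8316
Six-pack IPA €12.53: alcoholic beverages → 11.75% + 1.5% district = 13.25% → €1.660225
Bottle of rosé €9.30: alcoholic beverages → 11.75% + 1.5% district = 13.25% → €1.23225
Bottle of gin (750 mL) €46.26: alcoholic beverages → 11.75% + 1.5% district = 13.25% → €6.12945
Unrounded tax sum = €17.264625 → €17.26

€17.26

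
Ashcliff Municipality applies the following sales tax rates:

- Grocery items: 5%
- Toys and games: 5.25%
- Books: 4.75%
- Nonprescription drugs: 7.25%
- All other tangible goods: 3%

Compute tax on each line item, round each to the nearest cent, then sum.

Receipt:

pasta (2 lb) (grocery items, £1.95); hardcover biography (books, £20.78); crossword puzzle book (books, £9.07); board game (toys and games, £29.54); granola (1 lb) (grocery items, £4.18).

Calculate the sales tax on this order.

Pasta (2 lb) £1.95: grocery items → 5% → £0.10
Hardcover biography £20.78: books → 4.75% → £0.99
Crossword puzzle book £9.07: books → 4.75% → £0.43
Board game £29.54: toys and games → 5.25% → £1.55
Granola (1 lb) £4.18: grocery items → 5% → £0.21
Total tax = £0.10 + £0.99 + £0.43 + £1.55 + £0.21 = £3.28

£3.28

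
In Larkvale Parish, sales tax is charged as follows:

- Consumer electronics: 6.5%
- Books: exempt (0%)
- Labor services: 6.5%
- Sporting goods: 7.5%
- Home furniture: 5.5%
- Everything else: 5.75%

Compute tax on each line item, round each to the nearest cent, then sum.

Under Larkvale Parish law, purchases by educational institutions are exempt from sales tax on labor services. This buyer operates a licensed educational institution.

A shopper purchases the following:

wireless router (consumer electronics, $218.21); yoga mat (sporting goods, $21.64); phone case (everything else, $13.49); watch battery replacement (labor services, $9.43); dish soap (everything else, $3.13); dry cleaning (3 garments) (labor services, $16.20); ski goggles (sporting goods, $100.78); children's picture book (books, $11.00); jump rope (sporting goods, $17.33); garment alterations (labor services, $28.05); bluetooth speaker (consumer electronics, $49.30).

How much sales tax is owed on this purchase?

Wireless router $218.21: consumer electronics → 6.5% → $14.18
Yoga mat $21.64: sporting goods → 7.5% → $1.62
Phone case $13.49: everything else → 5.75% → $0.78
Watch battery replacement $9.43: labor services, buyer-exempt → 0% → $0.00
Dish soap $3.13: everything else → 5.75% → $0.18
Dry cleaning (3 garments) $16.20: labor services, buyer-exempt → 0% → $0.00
Ski goggles $100.78: sporting goods → 7.5% → $7.56
Children's picture book $11.00: books → 0% → $0.00
Jump rope $17.33: sporting goods → 7.5% → $1.30
Garment alterations $28.05: labor services, buyer-exempt → 0% → $0.00
Bluetooth speaker $49.30: consumer electronics → 6.5% → $3.20
Total tax = $14.18 + $1.62 + $0.78 + $0.18 + $7.56 + $1.30 + $3.20 = $28.82

$28.82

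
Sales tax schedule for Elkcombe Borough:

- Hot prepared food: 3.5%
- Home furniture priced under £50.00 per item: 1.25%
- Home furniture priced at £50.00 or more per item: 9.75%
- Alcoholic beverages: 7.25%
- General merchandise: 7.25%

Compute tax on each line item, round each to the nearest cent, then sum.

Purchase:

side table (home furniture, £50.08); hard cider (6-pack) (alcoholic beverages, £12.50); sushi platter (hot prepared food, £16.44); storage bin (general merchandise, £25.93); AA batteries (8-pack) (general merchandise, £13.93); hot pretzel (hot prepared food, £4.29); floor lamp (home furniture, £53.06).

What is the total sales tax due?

£14.58

Side table £50.08: home furniture, £50.00 or more → 9.75% → £4.88
Hard cider (6-pack) £12.50: alcoholic beverages → 7.25% → £0.91
Sushi platter £16.44: hot prepared food → 3.5% → £0.58
Storage bin £25.93: general merchandise → 7.25% → £1.88
AA batteries (8-pack) £13.93: general merchandise → 7.25% → £1.01
Hot pretzel £4.29: hot prepared food → 3.5% → £0.15
Floor lamp £53.06: home furniture, £50.00 or more → 9.75% → £5.17
Total tax = £4.88 + £0.91 + £0.58 + £1.88 + £1.01 + £0.15 + £5.17 = £14.58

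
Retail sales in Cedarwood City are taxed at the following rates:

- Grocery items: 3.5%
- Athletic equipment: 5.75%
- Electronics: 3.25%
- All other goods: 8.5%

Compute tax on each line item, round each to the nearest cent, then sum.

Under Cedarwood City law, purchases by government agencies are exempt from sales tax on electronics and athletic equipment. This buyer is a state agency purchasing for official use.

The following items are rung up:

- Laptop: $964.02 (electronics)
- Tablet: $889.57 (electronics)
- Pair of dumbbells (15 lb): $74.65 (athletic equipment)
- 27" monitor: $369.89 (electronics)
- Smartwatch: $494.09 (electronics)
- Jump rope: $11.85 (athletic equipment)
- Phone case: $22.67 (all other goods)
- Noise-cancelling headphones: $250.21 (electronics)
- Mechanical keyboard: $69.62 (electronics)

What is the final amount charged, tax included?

$3148.50

Laptop $964.02: electronics, buyer-exempt → 0% → $0.00
Tablet $889.57: electronics, buyer-exempt → 0% → $0.00
Pair of dumbbells (15 lb) $74.65: athletic equipment, buyer-exempt → 0% → $0.00
27" monitor $369.89: electronics, buyer-exempt → 0% → $0.00
Smartwatch $494.09: electronics, buyer-exempt → 0% → $0.00
Jump rope $11.85: athletic equipment, buyer-exempt → 0% → $0.00
Phone case $22.67: all other goods → 8.5% → $1.93
Noise-cancelling headphones $250.21: electronics, buyer-exempt → 0% → $0.00
Mechanical keyboard $69.62: electronics, buyer-exempt → 0% → $0.00
Subtotal = $3146.57; tax = $1.93; total due = $3148.50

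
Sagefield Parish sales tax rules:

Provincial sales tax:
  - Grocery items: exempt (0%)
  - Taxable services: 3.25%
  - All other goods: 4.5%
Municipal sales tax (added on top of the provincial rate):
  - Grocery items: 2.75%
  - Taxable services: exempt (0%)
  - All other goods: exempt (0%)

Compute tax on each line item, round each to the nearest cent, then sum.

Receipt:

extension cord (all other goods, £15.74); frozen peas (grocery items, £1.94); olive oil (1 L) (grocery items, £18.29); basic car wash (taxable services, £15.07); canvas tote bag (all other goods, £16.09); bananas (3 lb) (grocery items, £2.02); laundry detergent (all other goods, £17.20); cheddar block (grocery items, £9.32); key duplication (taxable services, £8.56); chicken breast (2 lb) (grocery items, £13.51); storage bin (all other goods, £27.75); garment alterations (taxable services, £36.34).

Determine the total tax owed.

£6.64

Extension cord £15.74: all other goods → 4.5% + 0% municipal = 4.5% → £0.71
Frozen peas £1.94: grocery items → 0% + 2.75% municipal = 2.75% → £0.05
Olive oil (1 L) £18.29: grocery items → 0% + 2.75% municipal = 2.75% → £0.50
Basic car wash £15.07: taxable services → 3.25% + 0% municipal = 3.25% → £0.49
Canvas tote bag £16.09: all other goods → 4.5% + 0% municipal = 4.5% → £0.72
Bananas (3 lb) £2.02: grocery items → 0% + 2.75% municipal = 2.75% → £0.06
Laundry detergent £17.20: all other goods → 4.5% + 0% municipal = 4.5% → £0.77
Cheddar block £9.32: grocery items → 0% + 2.75% municipal = 2.75% → £0.26
Key duplication £8.56: taxable services → 3.25% + 0% municipal = 3.25% → £0.28
Chicken breast (2 lb) £13.51: grocery items → 0% + 2.75% municipal = 2.75% → £0.37
Storage bin £27.75: all other goods → 4.5% + 0% municipal = 4.5% → £1.25
Garment alterations £36.34: taxable services → 3.25% + 0% municipal = 3.25% → £1.18
Total tax = £0.71 + £0.05 + £0.50 + £0.49 + £0.72 + £0.06 + £0.77 + £0.26 + £0.28 + £0.37 + £1.25 + £1.18 = £6.64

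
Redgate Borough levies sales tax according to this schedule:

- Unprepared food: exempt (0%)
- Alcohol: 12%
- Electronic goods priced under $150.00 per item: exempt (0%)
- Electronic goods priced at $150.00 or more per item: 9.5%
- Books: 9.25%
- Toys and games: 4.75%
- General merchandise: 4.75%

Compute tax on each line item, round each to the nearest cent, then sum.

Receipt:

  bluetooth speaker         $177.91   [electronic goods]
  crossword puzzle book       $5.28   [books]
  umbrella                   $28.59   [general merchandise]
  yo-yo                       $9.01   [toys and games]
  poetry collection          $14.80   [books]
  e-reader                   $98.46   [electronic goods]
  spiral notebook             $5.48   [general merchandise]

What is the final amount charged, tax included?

$360.34

Bluetooth speaker $177.91: electronic goods, $150.00 or more → 9.5% → $16.90
Crossword puzzle book $5.28: books → 9.25% → $0.49
Umbrella $28.59: general merchandise → 4.75% → $1.36
Yo-yo $9.01: toys and games → 4.75% → $0.43
Poetry collection $14.80: books → 9.25% → $1.37
E-reader $98.46: electronic goods, under $150.00 → 0% → $0.00
Spiral notebook $5.48: general merchandise → 4.75% → $0.26
Subtotal = $339.53; tax = $20.81; total due = $360.34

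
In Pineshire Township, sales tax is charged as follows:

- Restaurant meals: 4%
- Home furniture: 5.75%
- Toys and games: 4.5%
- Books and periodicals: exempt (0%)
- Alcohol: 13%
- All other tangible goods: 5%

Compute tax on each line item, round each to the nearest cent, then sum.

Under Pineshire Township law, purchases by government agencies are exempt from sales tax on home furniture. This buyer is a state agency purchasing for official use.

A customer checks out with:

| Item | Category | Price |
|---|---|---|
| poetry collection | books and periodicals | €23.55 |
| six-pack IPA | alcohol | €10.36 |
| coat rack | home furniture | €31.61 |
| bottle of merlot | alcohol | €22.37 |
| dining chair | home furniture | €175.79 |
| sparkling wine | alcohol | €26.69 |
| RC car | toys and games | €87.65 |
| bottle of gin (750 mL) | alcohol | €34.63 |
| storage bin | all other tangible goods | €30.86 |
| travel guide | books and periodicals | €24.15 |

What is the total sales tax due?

Poetry collection €23.55: books and periodicals → 0% → €0.00
Six-pack IPA €10.36: alcohol → 13% → €1.35
Coat rack €31.61: home furniture, buyer-exempt → 0% → €0.00
Bottle of merlot €22.37: alcohol → 13% → €2.91
Dining chair €175.79: home furniture, buyer-exempt → 0% → €0.00
Sparkling wine €26.69: alcohol → 13% → €3.47
RC car €87.65: toys and games → 4.5% → €3.94
Bottle of gin (750 mL) €34.63: alcohol → 13% → €4.50
Storage bin €30.86: all other tangible goods → 5% → €1.54
Travel guide €24.15: books and periodicals → 0% → €0.00
Total tax = €1.35 + €2.91 + €3.47 + €3.94 + €4.50 + €1.54 = €17.71

€17.71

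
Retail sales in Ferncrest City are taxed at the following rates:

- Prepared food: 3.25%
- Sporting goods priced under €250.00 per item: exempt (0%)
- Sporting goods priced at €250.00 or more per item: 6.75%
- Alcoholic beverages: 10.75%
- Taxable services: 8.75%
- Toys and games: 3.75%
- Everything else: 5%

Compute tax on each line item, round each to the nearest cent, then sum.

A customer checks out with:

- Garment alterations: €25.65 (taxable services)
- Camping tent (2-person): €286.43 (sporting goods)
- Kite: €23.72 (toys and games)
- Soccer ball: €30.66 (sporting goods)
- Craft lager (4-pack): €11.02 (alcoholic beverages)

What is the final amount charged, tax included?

€401.12

Garment alterations €25.65: taxable services → 8.75% → €2.24
Camping tent (2-person) €286.43: sporting goods, €250.00 or more → 6.75% → €19.33
Kite €23.72: toys and games → 3.75% → €0.89
Soccer ball €30.66: sporting goods, under €250.00 → 0% → €0.00
Craft lager (4-pack) €11.02: alcoholic beverages → 10.75% → €1.18
Subtotal = €377.48; tax = €23.64; total due = €401.12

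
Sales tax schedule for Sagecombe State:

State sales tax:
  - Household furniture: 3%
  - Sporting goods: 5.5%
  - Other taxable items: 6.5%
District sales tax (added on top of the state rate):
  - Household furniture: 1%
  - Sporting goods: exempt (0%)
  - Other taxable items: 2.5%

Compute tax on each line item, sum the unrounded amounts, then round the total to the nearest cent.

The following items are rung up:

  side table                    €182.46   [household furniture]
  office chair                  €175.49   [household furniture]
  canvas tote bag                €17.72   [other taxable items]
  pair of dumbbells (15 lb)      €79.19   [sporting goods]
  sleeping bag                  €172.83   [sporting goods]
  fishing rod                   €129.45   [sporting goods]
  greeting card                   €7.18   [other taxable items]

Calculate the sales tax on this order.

€37.54

Side table €182.46: household furniture → 3% + 1% district = 4% → €7.2984
Office chair €175.49: household furniture → 3% + 1% district = 4% → €7.0196
Canvas tote bag €17.72: other taxable items → 6.5% + 2.5% district = 9% → €1.5948
Pair of dumbbells (15 lb) €79.19: sporting goods → 5.5% + 0% district = 5.5% → €4.35545
Sleeping bag €172.83: sporting goods → 5.5% + 0% district = 5.5% → €9.50565
Fishing rod €129.45: sporting goods → 5.5% + 0% district = 5.5% → €7.11975
Greeting card €7.18: other taxable items → 6.5% + 2.5% district = 9% → €0.6462
Unrounded tax sum = €37.53985 → €37.54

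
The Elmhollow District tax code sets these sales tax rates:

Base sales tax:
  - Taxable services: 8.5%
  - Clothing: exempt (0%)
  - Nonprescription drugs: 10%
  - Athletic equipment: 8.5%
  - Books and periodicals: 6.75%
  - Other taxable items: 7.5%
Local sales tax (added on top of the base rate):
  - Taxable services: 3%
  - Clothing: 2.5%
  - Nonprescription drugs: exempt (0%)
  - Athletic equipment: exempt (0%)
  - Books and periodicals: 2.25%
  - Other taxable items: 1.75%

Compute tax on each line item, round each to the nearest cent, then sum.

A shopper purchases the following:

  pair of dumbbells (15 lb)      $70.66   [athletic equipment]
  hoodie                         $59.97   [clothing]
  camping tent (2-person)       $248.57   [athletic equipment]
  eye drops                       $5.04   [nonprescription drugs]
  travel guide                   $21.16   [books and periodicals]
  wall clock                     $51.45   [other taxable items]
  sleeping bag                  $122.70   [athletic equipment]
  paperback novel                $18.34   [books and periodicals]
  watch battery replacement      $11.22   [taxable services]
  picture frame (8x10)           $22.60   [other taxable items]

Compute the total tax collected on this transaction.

Pair of dumbbells (15 lb) $70.66: athletic equipment → 8.5% + 0% local = 8.5% → $6.01
Hoodie $59.97: clothing → 0% + 2.5% local = 2.5% → $1.50
Camping tent (2-person) $248.57: athletic equipment → 8.5% + 0% local = 8.5% → $21.13
Eye drops $5.04: nonprescription drugs → 10% + 0% local = 10% → $0.50
Travel guide $21.16: books and periodicals → 6.75% + 2.25% local = 9% → $1.90
Wall clock $51.45: other taxable items → 7.5% + 1.75% local = 9.25% → $4.76
Sleeping bag $122.70: athletic equipment → 8.5% + 0% local = 8.5% → $10.43
Paperback novel $18.34: books and periodicals → 6.75% + 2.25% local = 9% → $1.65
Watch battery replacement $11.22: taxable services → 8.5% + 3% local = 11.5% → $1.29
Picture frame (8x10) $22.60: other taxable items → 7.5% + 1.75% local = 9.25% → $2.09
Total tax = $6.01 + $1.50 + $21.13 + $0.50 + $1.90 + $4.76 + $10.43 + $1.65 + $1.29 + $2.09 = $51.26

$51.26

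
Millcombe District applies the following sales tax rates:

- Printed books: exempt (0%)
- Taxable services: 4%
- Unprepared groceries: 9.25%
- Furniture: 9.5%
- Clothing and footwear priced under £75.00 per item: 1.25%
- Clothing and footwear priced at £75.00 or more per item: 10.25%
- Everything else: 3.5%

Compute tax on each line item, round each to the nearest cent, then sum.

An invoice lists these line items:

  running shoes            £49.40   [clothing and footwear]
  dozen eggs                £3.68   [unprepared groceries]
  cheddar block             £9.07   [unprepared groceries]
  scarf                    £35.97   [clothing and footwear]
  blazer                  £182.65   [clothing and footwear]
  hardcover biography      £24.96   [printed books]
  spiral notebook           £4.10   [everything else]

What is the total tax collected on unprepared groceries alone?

£1.18

Dozen eggs £3.68: unprepared groceries → 9.25% → £0.34
Cheddar block £9.07: unprepared groceries → 9.25% → £0.84
Tax on unprepared groceries = £0.34 + £0.84 = £1.18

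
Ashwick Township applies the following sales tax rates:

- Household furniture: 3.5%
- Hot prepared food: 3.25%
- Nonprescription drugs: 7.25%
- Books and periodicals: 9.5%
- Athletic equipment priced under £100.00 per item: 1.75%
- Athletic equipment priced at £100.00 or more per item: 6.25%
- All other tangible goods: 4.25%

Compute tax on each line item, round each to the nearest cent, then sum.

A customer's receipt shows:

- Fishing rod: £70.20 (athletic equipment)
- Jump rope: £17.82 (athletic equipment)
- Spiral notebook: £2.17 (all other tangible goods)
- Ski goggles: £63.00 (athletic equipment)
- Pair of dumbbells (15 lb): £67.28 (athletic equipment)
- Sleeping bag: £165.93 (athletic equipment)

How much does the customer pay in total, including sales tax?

£400.68

Fishing rod £70.20: athletic equipment, under £100.00 → 1.75% → £1.23
Jump rope £17.82: athletic equipment, under £100.00 → 1.75% → £0.31
Spiral notebook £2.17: all other tangible goods → 4.25% → £0.09
Ski goggles £63.00: athletic equipment, under £100.00 → 1.75% → £1.10
Pair of dumbbells (15 lb) £67.28: athletic equipment, under £100.00 → 1.75% → £1.18
Sleeping bag £165.93: athletic equipment, £100.00 or more → 6.25% → £10.37
Subtotal = £386.40; tax = £14.28; total due = £400.68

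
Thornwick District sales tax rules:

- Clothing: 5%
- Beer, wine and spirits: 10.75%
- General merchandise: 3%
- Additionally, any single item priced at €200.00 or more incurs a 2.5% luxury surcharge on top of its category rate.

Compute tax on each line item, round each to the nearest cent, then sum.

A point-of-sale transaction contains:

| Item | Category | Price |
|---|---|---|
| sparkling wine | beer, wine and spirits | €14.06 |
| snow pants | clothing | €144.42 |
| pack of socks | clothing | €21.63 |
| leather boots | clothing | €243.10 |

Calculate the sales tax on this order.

Sparkling wine €14.06: beer, wine and spirits → 10.75% → €1.51
Snow pants €144.42: clothing → 5% → €7.22
Pack of socks €21.63: clothing → 5% → €1.08
Leather boots €243.10: clothing → 5% + 2.5% surcharge = 7.5% → €18.23
Total tax = €1.51 + €7.22 + €1.08 + €18.23 = €28.04

€28.04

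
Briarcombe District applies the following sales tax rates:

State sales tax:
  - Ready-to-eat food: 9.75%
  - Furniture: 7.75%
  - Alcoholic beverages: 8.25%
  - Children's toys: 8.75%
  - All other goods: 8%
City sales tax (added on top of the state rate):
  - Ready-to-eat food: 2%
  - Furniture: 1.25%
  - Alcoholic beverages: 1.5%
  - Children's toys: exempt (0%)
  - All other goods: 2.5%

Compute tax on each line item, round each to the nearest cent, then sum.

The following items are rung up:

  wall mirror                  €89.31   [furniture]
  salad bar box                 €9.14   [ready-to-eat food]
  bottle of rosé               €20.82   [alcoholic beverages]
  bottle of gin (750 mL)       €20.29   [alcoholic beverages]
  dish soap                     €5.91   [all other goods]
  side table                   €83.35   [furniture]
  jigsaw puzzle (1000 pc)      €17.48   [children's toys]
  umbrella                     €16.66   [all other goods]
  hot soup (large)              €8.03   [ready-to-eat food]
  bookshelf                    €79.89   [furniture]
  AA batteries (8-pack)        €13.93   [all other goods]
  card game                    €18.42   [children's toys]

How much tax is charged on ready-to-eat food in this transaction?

€2.01

Salad bar box €9.14: ready-to-eat food → 9.75% + 2% city = 11.75% → €1.07
Hot soup (large) €8.03: ready-to-eat food → 9.75% + 2% city = 11.75% → €0.94
Tax on ready-to-eat food = €1.07 + €0.94 = €2.01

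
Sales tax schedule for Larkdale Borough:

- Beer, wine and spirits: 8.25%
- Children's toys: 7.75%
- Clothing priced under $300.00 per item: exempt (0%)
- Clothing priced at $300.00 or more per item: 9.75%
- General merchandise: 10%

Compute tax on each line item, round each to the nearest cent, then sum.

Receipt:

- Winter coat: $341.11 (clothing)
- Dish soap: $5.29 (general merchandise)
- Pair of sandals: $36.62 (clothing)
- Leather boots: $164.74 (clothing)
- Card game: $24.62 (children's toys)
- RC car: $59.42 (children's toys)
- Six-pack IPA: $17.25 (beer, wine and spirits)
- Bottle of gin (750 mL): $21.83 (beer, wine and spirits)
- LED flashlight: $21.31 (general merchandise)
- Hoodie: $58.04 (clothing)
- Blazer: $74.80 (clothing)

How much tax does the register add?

$45.66

Winter coat $341.11: clothing, $300.00 or more → 9.75% → $33.26
Dish soap $5.29: general merchandise → 10% → $0.53
Pair of sandals $36.62: clothing, under $300.00 → 0% → $0.00
Leather boots $164.74: clothing, under $300.00 → 0% → $0.00
Card game $24.62: children's toys → 7.75% → $1.91
RC car $59.42: children's toys → 7.75% → $4.61
Six-pack IPA $17.25: beer, wine and spirits → 8.25% → $1.42
Bottle of gin (750 mL) $21.83: beer, wine and spirits → 8.25% → $1.80
LED flashlight $21.31: general merchandise → 10% → $2.13
Hoodie $58.04: clothing, under $300.00 → 0% → $0.00
Blazer $74.80: clothing, under $300.00 → 0% → $0.00
Total tax = $33.26 + $0.53 + $1.91 + $4.61 + $1.42 + $1.80 + $2.13 = $45.66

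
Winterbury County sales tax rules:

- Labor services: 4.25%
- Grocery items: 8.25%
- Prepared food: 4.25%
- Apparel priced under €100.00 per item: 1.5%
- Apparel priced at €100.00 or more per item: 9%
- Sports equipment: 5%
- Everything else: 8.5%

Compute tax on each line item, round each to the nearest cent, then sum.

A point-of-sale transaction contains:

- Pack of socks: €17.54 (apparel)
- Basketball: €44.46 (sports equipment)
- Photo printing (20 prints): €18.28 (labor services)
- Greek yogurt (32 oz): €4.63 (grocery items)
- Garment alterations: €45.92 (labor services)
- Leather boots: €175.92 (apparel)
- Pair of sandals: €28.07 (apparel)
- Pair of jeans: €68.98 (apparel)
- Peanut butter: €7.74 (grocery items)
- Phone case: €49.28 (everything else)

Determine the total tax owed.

€27.70

Pack of socks €17.54: apparel, under €100.00 → 1.5% → €0.26
Basketball €44.46: sports equipment → 5% → €2.22
Photo printing (20 prints) €18.28: labor services → 4.25% → €0.78
Greek yogurt (32 oz) €4.63: grocery items → 8.25% → €0.38
Garment alterations €45.92: labor services → 4.25% → €1.95
Leather boots €175.92: apparel, €100.00 or more → 9% → €15.83
Pair of sandals €28.07: apparel, under €100.00 → 1.5% → €0.42
Pair of jeans €68.98: apparel, under €100.00 → 1.5% → €1.03
Peanut butter €7.74: grocery items → 8.25% → €0.64
Phone case €49.28: everything else → 8.5% → €4.19
Total tax = €0.26 + €2.22 + €0.78 + €0.38 + €1.95 + €15.83 + €0.42 + €1.03 + €0.64 + €4.19 = €27.70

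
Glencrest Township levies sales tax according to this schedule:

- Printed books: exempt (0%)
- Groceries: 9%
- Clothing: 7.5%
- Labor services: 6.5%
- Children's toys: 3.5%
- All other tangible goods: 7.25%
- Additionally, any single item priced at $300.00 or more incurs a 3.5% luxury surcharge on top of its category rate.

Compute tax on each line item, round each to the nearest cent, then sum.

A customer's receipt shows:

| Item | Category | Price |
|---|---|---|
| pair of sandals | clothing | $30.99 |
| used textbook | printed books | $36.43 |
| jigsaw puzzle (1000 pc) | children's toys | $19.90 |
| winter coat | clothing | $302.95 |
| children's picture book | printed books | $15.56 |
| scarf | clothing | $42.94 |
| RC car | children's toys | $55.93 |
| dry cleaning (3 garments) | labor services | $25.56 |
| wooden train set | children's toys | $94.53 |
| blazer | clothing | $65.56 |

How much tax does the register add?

Pair of sandals $30.99: clothing → 7.5% → $2.32
Used textbook $36.43: printed books → 0% → $0.00
Jigsaw puzzle (1000 pc) $19.90: children's toys → 3.5% → $0.70
Winter coat $302.95: clothing → 7.5% + 3.5% surcharge = 11% → $33.32
Children's picture book $15.56: printed books → 0% → $0.00
Scarf $42.94: clothing → 7.5% → $3.22
RC car $55.93: children's toys → 3.5% → $1.96
Dry cleaning (3 garments) $25.56: labor services → 6.5% → $1.66
Wooden train set $94.53: children's toys → 3.5% → $3.31
Blazer $65.56: clothing → 7.5% → $4.92
Total tax = $2.32 + $0.70 + $33.32 + $3.22 + $1.96 + $1.66 + $3.31 + $4.92 = $51.41

$51.41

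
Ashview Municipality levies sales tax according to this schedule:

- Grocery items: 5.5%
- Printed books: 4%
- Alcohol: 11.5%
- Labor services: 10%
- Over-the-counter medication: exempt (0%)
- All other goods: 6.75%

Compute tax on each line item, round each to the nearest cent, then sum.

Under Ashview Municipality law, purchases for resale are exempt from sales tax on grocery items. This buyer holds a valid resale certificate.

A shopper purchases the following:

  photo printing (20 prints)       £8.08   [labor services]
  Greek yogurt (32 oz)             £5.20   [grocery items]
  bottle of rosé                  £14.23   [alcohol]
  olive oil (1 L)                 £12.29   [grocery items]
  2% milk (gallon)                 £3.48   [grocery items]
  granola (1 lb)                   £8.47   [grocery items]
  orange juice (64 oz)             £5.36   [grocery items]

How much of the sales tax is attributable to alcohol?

Bottle of rosé £14.23: alcohol → 11.5% → £1.64
Tax on alcohol = £1.64

£1.64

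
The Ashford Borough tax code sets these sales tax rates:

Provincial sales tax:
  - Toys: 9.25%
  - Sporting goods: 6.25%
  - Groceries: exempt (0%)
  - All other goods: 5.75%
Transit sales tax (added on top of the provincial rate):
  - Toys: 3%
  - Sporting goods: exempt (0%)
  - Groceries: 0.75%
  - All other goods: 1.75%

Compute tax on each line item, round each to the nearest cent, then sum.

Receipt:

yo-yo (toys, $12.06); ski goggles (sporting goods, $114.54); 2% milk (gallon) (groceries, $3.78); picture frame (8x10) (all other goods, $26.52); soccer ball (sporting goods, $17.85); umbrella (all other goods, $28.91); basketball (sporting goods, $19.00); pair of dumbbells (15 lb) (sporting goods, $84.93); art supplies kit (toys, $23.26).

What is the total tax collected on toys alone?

Yo-yo $12.06: toys → 9.25% + 3% transit = 12.25% → $1.48
Art supplies kit $23.26: toys → 9.25% + 3% transit = 12.25% → $2.85
Tax on toys = $1.48 + $2.85 = $4.33

$4.33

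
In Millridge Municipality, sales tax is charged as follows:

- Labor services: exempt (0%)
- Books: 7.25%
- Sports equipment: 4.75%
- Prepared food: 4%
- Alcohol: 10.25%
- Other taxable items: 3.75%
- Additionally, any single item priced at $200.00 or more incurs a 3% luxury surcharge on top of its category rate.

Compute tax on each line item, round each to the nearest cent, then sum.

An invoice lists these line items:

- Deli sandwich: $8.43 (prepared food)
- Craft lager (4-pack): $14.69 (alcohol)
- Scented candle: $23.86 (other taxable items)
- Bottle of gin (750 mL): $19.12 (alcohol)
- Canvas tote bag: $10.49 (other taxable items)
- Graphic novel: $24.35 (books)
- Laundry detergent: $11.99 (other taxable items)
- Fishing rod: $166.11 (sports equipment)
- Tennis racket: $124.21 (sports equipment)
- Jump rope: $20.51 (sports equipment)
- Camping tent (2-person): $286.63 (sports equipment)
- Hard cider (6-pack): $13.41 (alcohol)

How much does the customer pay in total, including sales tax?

$769.45

Deli sandwich $8.43: prepared food → 4% → $0.34
Craft lager (4-pack) $14.69: alcohol → 10.25% → $1.51
Scented candle $23.86: other taxable items → 3.75% → $0.89
Bottle of gin (750 mL) $19.12: alcohol → 10.25% → $1.96
Canvas tote bag $10.49: other taxable items → 3.75% → $0.39
Graphic novel $24.35: books → 7.25% → $1.77
Laundry detergent $11.99: other taxable items → 3.75% → $0.45
Fishing rod $166.11: sports equipment → 4.75% → $7.89
Tennis racket $124.21: sports equipment → 4.75% → $5.90
Jump rope $20.51: sports equipment → 4.75% → $0.97
Camping tent (2-person) $286.63: sports equipment → 4.75% + 3% surcharge = 7.75% → $22.21
Hard cider (6-pack) $13.41: alcohol → 10.25% → $1.37
Subtotal = $723.80; tax = $45.65; total due = $769.45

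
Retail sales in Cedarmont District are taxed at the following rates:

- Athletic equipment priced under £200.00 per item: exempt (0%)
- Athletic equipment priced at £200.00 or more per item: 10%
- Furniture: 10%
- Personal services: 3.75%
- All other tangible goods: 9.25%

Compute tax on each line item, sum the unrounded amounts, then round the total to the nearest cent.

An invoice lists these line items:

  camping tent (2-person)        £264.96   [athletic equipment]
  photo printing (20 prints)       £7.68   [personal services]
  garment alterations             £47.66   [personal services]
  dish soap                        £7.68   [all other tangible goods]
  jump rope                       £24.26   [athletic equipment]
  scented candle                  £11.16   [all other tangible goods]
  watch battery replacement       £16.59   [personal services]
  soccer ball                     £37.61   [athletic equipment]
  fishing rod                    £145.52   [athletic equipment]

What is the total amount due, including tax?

£594.06

Camping tent (2-person) £264.96: athletic equipment, £200.00 or more → 10% → £26.496
Photo printing (20 prints) £7.68: personal services → 3.75% → £0.288
Garment alterations £47.66: personal services → 3.75% → £1.78725
Dish soap £7.68: all other tangible goods → 9.25% → £0.7104
Jump rope £24.26: athletic equipment, under £200.00 → 0% → £0.00
Scented candle £11.16: all other tangible goods → 9.25% → £1.0323
Watch battery replacement £16.59: personal services → 3.75% → £0.622125
Soccer ball £37.61: athletic equipment, under £200.00 → 0% → £0.00
Fishing rod £145.52: athletic equipment, under £200.00 → 0% → £0.00
Subtotal = £563.12; unrounded tax = £30.936075 → £30.94; total due = £594.06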